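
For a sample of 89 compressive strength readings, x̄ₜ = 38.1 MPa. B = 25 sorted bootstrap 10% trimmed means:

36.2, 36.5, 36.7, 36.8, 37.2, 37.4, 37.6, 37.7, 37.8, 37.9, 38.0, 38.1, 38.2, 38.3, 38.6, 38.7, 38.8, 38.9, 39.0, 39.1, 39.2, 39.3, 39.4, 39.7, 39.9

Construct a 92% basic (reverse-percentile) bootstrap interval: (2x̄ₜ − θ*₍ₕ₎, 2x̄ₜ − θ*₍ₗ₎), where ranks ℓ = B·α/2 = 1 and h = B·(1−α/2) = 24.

(36.5, 40.0)

Percentile endpoints at ranks 1 and 24: θ*₍1₎ = 36.2, θ*₍24₎ = 39.7.
Basic interval reflects these around x̄ₜ:
  lower = 2 × 38.1 − 39.7 = 36.5
  upper = 2 × 38.1 − 36.2 = 40.0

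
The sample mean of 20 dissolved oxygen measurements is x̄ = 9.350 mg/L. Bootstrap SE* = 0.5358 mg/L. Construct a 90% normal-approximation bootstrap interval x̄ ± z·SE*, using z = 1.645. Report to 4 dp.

Margin = 1.645 × 0.5358 = 0.88139
Interval: 9.350 ± 0.88139

(8.4686, 10.2314)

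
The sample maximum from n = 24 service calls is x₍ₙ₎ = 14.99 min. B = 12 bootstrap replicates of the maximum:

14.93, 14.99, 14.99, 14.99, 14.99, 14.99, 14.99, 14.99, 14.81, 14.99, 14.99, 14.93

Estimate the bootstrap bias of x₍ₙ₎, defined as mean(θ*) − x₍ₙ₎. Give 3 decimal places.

bias = −0.025

mean(θ*) = (14.93 + 14.99 + 14.99 + 14.99 + 14.99 + 14.99 + 14.99 + 14.99 + 14.81 + 14.99 + 14.99 + 14.93) / 12 = 14.9650
bias = 14.9650 − 14.99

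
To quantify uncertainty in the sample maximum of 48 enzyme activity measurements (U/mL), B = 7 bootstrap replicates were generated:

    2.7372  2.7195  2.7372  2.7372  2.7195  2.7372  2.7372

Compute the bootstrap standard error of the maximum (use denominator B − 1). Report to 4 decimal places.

SE* = 0.0086

Bootstrap SE is the standard deviation of the 7 replicate maximums.
Mean of replicates: (2.7372 + 2.7195 + 2.7372 + 2.7372 + 2.7195 + 2.7372 + 2.7372) / 7 = 19.1250000 / 7 = 2.7321429
Sum of squared deviations: (+0.0050571)² + (−0.0126429)² + (+0.0050571)² + (+0.0050571)² + (−0.0126429)² + (+0.0050571)² + (+0.0050571)² = 0.0004476
Variance = 0.0004476 / 6 = 0.0000746
SE* = √0.0000746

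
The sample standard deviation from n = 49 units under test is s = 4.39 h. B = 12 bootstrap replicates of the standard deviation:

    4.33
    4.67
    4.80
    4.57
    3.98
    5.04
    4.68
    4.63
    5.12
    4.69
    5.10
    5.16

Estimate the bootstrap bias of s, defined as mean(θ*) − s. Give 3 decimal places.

bias = +0.341

mean(θ*) = (4.33 + 4.67 + 4.80 + 4.57 + 3.98 + 5.04 + 4.68 + 4.63 + 5.12 + 4.69 + 5.10 + 5.16) / 12 = 4.7308
bias = 4.7308 − 4.39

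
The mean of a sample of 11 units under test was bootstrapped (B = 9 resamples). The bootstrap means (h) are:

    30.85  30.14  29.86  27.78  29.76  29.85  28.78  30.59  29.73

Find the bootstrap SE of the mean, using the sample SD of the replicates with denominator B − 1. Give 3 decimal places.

SE* = 0.928

Bootstrap SE is the standard deviation of the 9 replicate means.
Mean of replicates: (30.85 + 30.14 + 29.86 + 27.78 + 29.76 + 29.85 + 28.78 + 30.59 + 29.73) / 9 = 267.3400 / 9 = 29.7044
Sum of squared deviations: (+1.1456)² + (+0.4356)² + (+0.1556)² + (−1.9244)² + (+0.0556)² + (+0.1456)² + (−0.9244)² + (+0.8856)² + (+0.0256)² = 6.8934
Variance = 6.8934 / 8 = 0.8617
SE* = √0.8617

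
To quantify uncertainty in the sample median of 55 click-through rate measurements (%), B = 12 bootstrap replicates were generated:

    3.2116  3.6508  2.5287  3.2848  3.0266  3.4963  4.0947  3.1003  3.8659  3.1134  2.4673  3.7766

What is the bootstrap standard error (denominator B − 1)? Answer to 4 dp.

Bootstrap SE is the standard deviation of the 12 replicate medians.
Mean of replicates: (3.2116 + 3.6508 + 2.5287 + 3.2848 + 3.0266 + 3.4963 + 4.0947 + 3.1003 + 3.8659 + 3.1134 + 2.4673 + 3.7766) / 12 = 39.61700 / 12 = 3.30142
Sum of squared deviations: (−0.08982)² + (+0.34938)² + (−0.77272)² + (−0.01662)² + (−0.27482)² + (+0.19488)² + (+0.79328)² + (−0.20112)² + (+0.56448)² + (−0.18802)² + (−0.83412)² + (+0.47518)² = 2.78629
Variance = 2.78629 / 11 = 0.25330
SE* = √0.25330

SE* = 0.5033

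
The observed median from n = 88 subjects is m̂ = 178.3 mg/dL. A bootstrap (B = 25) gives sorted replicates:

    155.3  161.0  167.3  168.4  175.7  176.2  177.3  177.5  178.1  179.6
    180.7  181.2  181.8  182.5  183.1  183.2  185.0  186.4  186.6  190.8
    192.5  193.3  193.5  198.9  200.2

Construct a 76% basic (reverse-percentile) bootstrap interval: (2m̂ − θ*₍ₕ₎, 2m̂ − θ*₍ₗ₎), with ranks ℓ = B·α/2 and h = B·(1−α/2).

Percentile endpoints at ranks 3 and 22: θ*₍3₎ = 167.3, θ*₍22₎ = 193.3.
Basic interval reflects these around m̂:
  lower = 2 × 178.3 − 193.3 = 163.3
  upper = 2 × 178.3 − 167.3 = 189.3

(163.3, 189.3)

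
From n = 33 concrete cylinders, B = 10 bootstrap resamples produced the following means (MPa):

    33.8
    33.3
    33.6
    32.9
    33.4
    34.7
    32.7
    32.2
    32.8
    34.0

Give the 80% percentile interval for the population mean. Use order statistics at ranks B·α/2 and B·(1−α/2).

(32.2, 34.0)

Sorted replicates: 32.2, 32.7, 32.8, 32.9, 33.3, 33.4, 33.6, 33.8, 34.0, 34.7
α = 0.20; lower rank = 10 × 0.100 = 1; upper rank = 10 × 0.900 = 9.
The 1st smallest replicate is 32.2; the 9th is 34.0.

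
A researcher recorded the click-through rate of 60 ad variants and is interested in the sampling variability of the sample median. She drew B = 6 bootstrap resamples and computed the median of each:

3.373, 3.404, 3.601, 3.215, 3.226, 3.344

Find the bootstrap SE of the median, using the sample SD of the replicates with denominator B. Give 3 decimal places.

Bootstrap SE is the standard deviation of the 6 replicate medians.
Mean of replicates: (3.373 + 3.404 + 3.601 + 3.215 + 3.226 + 3.344) / 6 = 20.1630 / 6 = 3.3605
Sum of squared deviations: (+0.0125)² + (+0.0435)² + (+0.2405)² + (−0.1455)² + (−0.1345)² + (−0.0165)² = 0.0994
Variance = 0.0994 / 6 = 0.0166
SE* = √0.0166

SE* = 0.129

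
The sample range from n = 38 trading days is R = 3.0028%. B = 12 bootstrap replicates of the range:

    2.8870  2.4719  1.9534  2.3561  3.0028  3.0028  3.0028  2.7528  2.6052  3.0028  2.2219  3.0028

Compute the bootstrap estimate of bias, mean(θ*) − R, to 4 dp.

mean(θ*) = (2.8870 + 2.4719 + 1.9534 + 2.3561 + 3.0028 + 3.0028 + 3.0028 + 2.7528 + 2.6052 + 3.0028 + 2.2219 + 3.0028) / 12 = 2.68853
bias = 2.68853 − 3.0028

bias = −0.3143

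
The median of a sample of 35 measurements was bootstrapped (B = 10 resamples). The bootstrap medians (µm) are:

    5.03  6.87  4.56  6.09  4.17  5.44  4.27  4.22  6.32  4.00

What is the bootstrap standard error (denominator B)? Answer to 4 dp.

SE* = 0.9773

Bootstrap SE is the standard deviation of the 10 replicate medians.
Mean of replicates: (5.03 + 6.87 + 4.56 + 6.09 + 4.17 + 5.44 + 4.27 + 4.22 + 6.32 + 4.00) / 10 = 50.97000 / 10 = 5.09700
Sum of squared deviations: (−0.06700)² + (+1.77300)² + (−0.53700)² + (+0.99300)² + (−0.92700)² + (+0.34300)² + (−0.82700)² + (−0.87700)² + (+1.22300)² + (−1.09700)² = 9.55161
Variance = 9.55161 / 10 = 0.95516
SE* = √0.95516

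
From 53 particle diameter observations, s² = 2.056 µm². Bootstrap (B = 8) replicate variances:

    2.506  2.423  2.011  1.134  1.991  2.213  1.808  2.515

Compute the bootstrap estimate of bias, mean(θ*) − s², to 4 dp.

mean(θ*) = (2.506 + 2.423 + 2.011 + 1.134 + 1.991 + 2.213 + 1.808 + 2.515) / 8 = 2.07512
bias = 2.07512 − 2.056

bias = +0.0191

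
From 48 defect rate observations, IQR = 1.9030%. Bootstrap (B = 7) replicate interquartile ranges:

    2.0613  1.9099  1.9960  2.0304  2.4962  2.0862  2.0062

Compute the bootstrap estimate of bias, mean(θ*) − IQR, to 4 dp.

mean(θ*) = (2.0613 + 1.9099 + 1.9960 + 2.0304 + 2.4962 + 2.0862 + 2.0062) / 7 = 2.08374
bias = 2.08374 − 1.9030

bias = +0.1807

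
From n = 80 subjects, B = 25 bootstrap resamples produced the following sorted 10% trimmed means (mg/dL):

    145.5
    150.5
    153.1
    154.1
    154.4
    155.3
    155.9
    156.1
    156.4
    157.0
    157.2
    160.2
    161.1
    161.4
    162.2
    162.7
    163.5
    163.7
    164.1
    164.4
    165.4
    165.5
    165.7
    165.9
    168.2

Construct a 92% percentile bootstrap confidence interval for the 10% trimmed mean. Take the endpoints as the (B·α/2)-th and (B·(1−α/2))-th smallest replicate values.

α = 0.08; lower rank = 25 × 0.040 = 1; upper rank = 25 × 0.960 = 24.
The 1st smallest replicate is 145.5; the 24th is 165.9.

(145.5, 165.9)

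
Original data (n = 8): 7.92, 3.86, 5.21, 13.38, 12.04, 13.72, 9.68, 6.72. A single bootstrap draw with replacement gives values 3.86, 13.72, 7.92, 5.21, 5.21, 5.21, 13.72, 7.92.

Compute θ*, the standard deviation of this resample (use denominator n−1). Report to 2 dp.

Mean = 7.8463; sum of squared deviations = 105.7524
s² = 105.7524 / 7 = 15.1075
s = √15.1075 = 3.89

θ* = 3.89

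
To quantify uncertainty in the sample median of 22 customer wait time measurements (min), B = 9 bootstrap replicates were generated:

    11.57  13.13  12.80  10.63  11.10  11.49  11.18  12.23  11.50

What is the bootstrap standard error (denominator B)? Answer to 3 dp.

SE* = 0.775

Bootstrap SE is the standard deviation of the 9 replicate medians.
Mean of replicates: (11.57 + 13.13 + 12.80 + 10.63 + 11.10 + 11.49 + 11.18 + 12.23 + 11.50) / 9 = 105.6300 / 9 = 11.7367
Sum of squared deviations: (−0.1667)² + (+1.3933)² + (+1.0633)² + (−1.1067)² + (−0.6367)² + (−0.2467)² + (−0.5567)² + (+0.4933)² + (−0.2367)² = 5.4000
Variance = 5.4000 / 9 = 0.6000
SE* = √0.6000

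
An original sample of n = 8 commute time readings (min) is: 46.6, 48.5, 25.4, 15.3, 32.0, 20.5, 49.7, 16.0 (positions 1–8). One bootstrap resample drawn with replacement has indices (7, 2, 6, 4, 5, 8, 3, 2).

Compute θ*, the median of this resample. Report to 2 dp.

Resample values: 49.7, 48.5, 20.5, 15.3, 32.0, 16.0, 25.4, 48.5.
Sorted: 15.3, 16.0, 20.5, 25.4, 32.0, 48.5, 48.5, 49.7
Median = average of the two middle values = 28.70

θ* = 28.70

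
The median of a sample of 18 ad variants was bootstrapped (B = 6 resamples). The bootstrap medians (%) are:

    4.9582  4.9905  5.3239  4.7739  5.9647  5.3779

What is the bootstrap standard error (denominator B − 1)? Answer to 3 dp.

Bootstrap SE is the standard deviation of the 6 replicate medians.
Mean of replicates: (4.9582 + 4.9905 + 5.3239 + 4.7739 + 5.9647 + 5.3779) / 6 = 31.38910 / 6 = 5.23152
Sum of squared deviations: (−0.27332)² + (−0.24102)² + (+0.09238)² + (−0.45762)² + (+0.73318)² + (+0.14638)² = 0.90972
Variance = 0.90972 / 5 = 0.18194
SE* = √0.18194

SE* = 0.427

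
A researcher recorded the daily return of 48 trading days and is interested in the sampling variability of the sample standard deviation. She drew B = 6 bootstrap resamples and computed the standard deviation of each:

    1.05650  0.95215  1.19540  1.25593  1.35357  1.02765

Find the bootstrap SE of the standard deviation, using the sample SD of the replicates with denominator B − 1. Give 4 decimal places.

SE* = 0.1530

Bootstrap SE is the standard deviation of the 6 replicate standard deviations.
Mean of replicates: (1.05650 + 0.95215 + 1.19540 + 1.25593 + 1.35357 + 1.02765) / 6 = 6.841200 / 6 = 1.140200
Sum of squared deviations: (−0.083700)² + (−0.188050)² + (+0.055200)² + (+0.115730)² + (+0.213370)² + (−0.112550)² = 0.117003
Variance = 0.117003 / 5 = 0.023401
SE* = √0.023401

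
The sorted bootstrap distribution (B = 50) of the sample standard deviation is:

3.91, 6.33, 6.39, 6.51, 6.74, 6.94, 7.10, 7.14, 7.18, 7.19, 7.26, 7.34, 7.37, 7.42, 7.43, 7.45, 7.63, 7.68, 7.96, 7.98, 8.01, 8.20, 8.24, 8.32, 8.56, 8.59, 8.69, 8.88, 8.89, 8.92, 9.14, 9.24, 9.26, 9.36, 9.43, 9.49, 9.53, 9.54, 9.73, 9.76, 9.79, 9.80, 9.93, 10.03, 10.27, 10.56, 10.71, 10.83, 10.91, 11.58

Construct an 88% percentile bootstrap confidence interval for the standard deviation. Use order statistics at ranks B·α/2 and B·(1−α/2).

(6.39, 10.71)

α = 0.12; lower rank = 50 × 0.060 = 3; upper rank = 50 × 0.940 = 47.
The 3rd smallest replicate is 6.39; the 47th is 10.71.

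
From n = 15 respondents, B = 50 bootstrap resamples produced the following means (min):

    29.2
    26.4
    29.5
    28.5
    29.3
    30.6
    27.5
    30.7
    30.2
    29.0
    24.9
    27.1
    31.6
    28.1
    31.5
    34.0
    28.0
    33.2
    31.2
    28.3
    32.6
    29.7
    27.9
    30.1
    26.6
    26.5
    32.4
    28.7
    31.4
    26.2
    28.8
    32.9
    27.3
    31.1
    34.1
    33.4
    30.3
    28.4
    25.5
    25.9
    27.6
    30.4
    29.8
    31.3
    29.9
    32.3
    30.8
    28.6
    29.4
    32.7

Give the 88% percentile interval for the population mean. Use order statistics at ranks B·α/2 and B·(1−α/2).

Sorted replicates: 24.9, 25.5, 25.9, 26.2, 26.4, 26.5, 26.6, 27.1, 27.3, 27.5, 27.6, 27.9, 28.0, 28.1, 28.3, 28.4, 28.5, 28.6, 28.7, 28.8, 29.0, 29.2, 29.3, 29.4, 29.5, 29.7, 29.8, 29.9, 30.1, 30.2, 30.3, 30.4, 30.6, 30.7, 30.8, 31.1, 31.2, 31.3, 31.4, 31.5, 31.6, 32.3, 32.4, 32.6, 32.7, 32.9, 33.2, 33.4, 34.0, 34.1
α = 0.12; lower rank = 50 × 0.060 = 3; upper rank = 50 × 0.940 = 47.
The 3rd smallest replicate is 25.9; the 47th is 33.2.

(25.9, 33.2)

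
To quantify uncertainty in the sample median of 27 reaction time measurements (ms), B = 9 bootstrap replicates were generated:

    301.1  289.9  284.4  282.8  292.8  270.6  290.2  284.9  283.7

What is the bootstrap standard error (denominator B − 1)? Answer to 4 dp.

SE* = 8.3592

Bootstrap SE is the standard deviation of the 9 replicate medians.
Mean of replicates: (301.1 + 289.9 + 284.4 + 282.8 + 292.8 + 270.6 + 290.2 + 284.9 + 283.7) / 9 = 2580.40000 / 9 = 286.71111
Sum of squared deviations: (+14.38889)² + (+3.18889)² + (−2.31111)² + (−3.91111)² + (+6.08889)² + (−16.11111)² + (+3.48889)² + (−1.81111)² + (−3.01111)² = 559.00889
Variance = 559.00889 / 8 = 69.87611
SE* = √69.87611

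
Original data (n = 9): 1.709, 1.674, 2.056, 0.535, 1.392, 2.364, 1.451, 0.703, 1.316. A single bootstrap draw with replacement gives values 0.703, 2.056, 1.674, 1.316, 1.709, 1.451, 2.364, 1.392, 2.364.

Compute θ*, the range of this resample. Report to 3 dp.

θ* = 1.661

Range = 2.364 − 0.703 = 1.661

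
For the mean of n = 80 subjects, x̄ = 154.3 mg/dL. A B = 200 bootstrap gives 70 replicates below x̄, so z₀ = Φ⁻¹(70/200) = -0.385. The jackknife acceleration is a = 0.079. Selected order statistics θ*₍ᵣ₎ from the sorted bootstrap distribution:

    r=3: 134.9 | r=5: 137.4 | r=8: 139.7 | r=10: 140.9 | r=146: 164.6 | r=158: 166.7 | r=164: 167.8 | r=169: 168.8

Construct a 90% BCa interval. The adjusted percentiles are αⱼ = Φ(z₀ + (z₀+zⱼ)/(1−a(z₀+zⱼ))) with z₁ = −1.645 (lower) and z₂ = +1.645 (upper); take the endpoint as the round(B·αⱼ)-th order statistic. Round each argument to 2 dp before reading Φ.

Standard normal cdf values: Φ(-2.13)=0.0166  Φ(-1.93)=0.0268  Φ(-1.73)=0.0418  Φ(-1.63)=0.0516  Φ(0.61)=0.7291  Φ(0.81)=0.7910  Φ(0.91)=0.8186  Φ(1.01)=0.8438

(134.9, 168.8)

Lower: z₀ + z₁ = -0.385 + (-1.645) = -2.030; 1 − a(z₀+z₁) = 1 − (0.079)(-2.030) = 1.1604; argument = -0.385 + (-2.030)/1.1604 = -2.1344 → -2.13.
α₁ = Φ(-2.13) = 0.0166; rank = round(200 × 0.0166) = 3; θ*₍3₎ = 134.9.
Upper: z₀ + z₂ = 1.260; 1 − a(z₀+z₂) = 0.9005; argument = 1.0143 → 1.01; α₂ = 0.8438; rank = 169; θ*₍169₎ = 168.8.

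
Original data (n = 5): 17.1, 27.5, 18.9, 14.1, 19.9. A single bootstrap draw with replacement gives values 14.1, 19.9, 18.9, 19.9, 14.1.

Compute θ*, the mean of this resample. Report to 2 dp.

Mean = (14.1 + 19.9 + 18.9 + 19.9 + 14.1) / 5 = 86.90 / 5 = 17.38

θ* = 17.38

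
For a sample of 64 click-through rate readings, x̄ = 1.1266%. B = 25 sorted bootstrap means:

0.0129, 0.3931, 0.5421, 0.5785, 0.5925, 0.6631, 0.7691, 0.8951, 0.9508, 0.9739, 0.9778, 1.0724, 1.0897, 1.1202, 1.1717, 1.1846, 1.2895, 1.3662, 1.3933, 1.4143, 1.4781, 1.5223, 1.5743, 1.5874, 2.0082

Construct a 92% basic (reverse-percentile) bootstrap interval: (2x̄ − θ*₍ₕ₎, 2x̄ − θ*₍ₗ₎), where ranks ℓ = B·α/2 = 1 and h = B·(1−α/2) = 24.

Percentile endpoints at ranks 1 and 24: θ*₍1₎ = 0.0129, θ*₍24₎ = 1.5874.
Basic interval reflects these around x̄:
  lower = 2 × 1.1266 − 1.5874 = 0.6658
  upper = 2 × 1.1266 − 0.0129 = 2.2403

(0.6658, 2.2403)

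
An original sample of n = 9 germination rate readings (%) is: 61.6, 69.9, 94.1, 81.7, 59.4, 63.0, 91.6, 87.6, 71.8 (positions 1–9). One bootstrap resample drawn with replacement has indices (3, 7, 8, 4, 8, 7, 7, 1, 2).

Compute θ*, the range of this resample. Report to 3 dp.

Resample values: 94.1, 91.6, 87.6, 81.7, 87.6, 91.6, 91.6, 61.6, 69.9.
Range = 94.1 − 61.6 = 32.500

θ* = 32.500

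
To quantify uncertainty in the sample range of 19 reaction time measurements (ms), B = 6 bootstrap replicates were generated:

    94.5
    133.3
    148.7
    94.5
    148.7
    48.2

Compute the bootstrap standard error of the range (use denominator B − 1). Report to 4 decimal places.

SE* = 39.5667

Bootstrap SE is the standard deviation of the 6 replicate ranges.
Mean of replicates: (94.5 + 133.3 + 148.7 + 94.5 + 148.7 + 48.2) / 6 = 667.90000 / 6 = 111.31667
Sum of squared deviations: (−16.81667)² + (+21.98333)² + (+37.38333)² + (−16.81667)² + (+37.38333)² + (−63.11667)² = 7827.60833
Variance = 7827.60833 / 5 = 1565.52167
SE* = √1565.52167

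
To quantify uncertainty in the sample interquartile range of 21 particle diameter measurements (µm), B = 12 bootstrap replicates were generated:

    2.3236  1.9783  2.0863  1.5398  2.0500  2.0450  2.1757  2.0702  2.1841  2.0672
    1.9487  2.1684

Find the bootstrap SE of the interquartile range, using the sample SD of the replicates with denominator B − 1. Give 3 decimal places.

SE* = 0.191

Bootstrap SE is the standard deviation of the 12 replicate interquartile ranges.
Mean of replicates: (2.3236 + 1.9783 + 2.0863 + 1.5398 + 2.0500 + 2.0450 + 2.1757 + 2.0702 + 2.1841 + 2.0672 + 1.9487 + 2.1684) / 12 = 24.63730 / 12 = 2.05311
Sum of squared deviations: (+0.27049)² + (−0.07481)² + (+0.03319)² + (−0.51331)² + (−0.00311)² + (−0.00811)² + (+0.12259)² + (+0.01709)² + (+0.13099)² + (+0.01409)² + (−0.10441)² + (+0.11529)² = 0.40030
Variance = 0.40030 / 11 = 0.03639
SE* = √0.03639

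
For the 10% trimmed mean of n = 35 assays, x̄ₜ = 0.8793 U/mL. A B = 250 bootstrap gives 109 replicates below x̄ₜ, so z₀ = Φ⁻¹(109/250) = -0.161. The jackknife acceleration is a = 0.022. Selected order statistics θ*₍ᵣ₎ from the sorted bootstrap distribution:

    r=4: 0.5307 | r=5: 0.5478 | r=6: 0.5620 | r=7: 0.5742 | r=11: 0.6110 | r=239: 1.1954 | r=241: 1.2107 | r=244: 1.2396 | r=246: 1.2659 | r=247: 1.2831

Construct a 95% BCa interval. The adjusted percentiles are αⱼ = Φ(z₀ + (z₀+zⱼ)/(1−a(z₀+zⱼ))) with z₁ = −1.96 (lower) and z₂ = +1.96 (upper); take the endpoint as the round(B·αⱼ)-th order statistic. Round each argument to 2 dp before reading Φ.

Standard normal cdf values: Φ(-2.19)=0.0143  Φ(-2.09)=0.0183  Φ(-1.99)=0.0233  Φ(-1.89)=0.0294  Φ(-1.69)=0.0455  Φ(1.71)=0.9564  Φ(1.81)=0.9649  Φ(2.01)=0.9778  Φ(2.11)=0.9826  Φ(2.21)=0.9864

Lower: z₀ + z₁ = -0.161 + (-1.960) = -2.121; 1 − a(z₀+z₁) = 1 − (0.022)(-2.121) = 1.0467; argument = -0.161 + (-2.121)/1.0467 = -2.1874 → -2.19.
α₁ = Φ(-2.19) = 0.0143; rank = round(250 × 0.0143) = 4; θ*₍4₎ = 0.5307.
Upper: z₀ + z₂ = 1.799; 1 − a(z₀+z₂) = 0.9604; argument = 1.7121 → 1.71; α₂ = 0.9564; rank = 239; θ*₍239₎ = 1.1954.

(0.5307, 1.1954)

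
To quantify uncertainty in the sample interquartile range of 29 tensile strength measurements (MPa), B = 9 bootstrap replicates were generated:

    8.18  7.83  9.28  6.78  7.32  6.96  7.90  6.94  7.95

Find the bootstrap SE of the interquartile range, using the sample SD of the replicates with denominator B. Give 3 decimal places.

Bootstrap SE is the standard deviation of the 9 replicate interquartile ranges.
Mean of replicates: (8.18 + 7.83 + 9.28 + 6.78 + 7.32 + 6.96 + 7.90 + 6.94 + 7.95) / 9 = 69.1400 / 9 = 7.6822
Sum of squared deviations: (+0.4978)² + (+0.1478)² + (+1.5978)² + (−0.9022)² + (−0.3622)² + (−0.7222)² + (+0.2178)² + (−0.7422)² + (+0.2678)² = 4.9594
Variance = 4.9594 / 9 = 0.5510
SE* = √0.5510

SE* = 0.742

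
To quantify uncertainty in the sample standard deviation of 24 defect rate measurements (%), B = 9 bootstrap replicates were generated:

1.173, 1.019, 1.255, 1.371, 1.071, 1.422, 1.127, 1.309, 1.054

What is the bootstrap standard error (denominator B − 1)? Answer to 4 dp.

Bootstrap SE is the standard deviation of the 9 replicate standard deviations.
Mean of replicates: (1.173 + 1.019 + 1.255 + 1.371 + 1.071 + 1.422 + 1.127 + 1.309 + 1.054) / 9 = 10.80100 / 9 = 1.20011
Sum of squared deviations: (−0.02711)² + (−0.18111)² + (+0.05489)² + (+0.17089)² + (−0.12911)² + (+0.22189)² + (−0.07311)² + (+0.10889)² + (−0.14611)² = 0.17021
Variance = 0.17021 / 8 = 0.02128
SE* = √0.02128

SE* = 0.1459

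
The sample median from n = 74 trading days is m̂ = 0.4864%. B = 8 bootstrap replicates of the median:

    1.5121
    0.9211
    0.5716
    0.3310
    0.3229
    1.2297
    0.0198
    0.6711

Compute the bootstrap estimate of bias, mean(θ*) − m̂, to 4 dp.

bias = +0.2110

mean(θ*) = (1.5121 + 0.9211 + 0.5716 + 0.3310 + 0.3229 + 1.2297 + 0.0198 + 0.6711) / 8 = 0.69741
bias = 0.69741 − 0.4864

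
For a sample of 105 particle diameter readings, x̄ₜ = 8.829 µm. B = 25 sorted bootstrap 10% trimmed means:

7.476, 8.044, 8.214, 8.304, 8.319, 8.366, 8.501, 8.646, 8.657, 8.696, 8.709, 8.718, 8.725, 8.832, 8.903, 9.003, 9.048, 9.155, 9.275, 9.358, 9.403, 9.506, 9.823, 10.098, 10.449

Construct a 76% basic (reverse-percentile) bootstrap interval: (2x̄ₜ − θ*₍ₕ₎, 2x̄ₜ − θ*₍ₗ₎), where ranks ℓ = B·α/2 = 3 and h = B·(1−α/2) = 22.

Percentile endpoints at ranks 3 and 22: θ*₍3₎ = 8.214, θ*₍22₎ = 9.506.
Basic interval reflects these around x̄ₜ:
  lower = 2 × 8.829 − 9.506 = 8.152
  upper = 2 × 8.829 − 8.214 = 9.444

(8.152, 9.444)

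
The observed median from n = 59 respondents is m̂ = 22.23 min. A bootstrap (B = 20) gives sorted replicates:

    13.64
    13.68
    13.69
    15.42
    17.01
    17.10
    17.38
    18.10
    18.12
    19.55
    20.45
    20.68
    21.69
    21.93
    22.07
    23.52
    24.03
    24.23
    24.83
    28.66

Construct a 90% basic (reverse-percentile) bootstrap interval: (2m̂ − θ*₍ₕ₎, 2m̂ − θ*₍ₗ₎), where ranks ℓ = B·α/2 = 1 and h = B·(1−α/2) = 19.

Percentile endpoints at ranks 1 and 19: θ*₍1₎ = 13.64, θ*₍19₎ = 24.83.
Basic interval reflects these around m̂:
  lower = 2 × 22.23 − 24.83 = 19.63
  upper = 2 × 22.23 − 13.64 = 30.82

(19.63, 30.82)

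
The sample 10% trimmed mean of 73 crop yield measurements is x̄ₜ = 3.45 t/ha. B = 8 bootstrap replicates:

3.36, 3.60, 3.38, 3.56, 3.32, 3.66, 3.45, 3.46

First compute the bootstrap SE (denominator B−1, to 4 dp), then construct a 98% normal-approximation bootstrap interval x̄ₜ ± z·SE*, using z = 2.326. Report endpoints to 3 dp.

Mean of replicates = 3.4737; sum of squared deviations = 0.1042; SE* = √(0.1042/7) = 0.1220
Margin = 2.326 × 0.1220 = 0.2838
Interval: 3.45 ± 0.2838

(3.166, 3.734)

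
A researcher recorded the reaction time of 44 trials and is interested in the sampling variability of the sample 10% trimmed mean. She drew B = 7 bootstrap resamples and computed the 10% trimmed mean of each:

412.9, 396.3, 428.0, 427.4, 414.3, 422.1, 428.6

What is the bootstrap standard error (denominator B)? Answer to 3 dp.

Bootstrap SE is the standard deviation of the 7 replicate 10% trimmed means.
Mean of replicates: (412.9 + 396.3 + 428.0 + 427.4 + 414.3 + 422.1 + 428.6) / 7 = 2929.6000 / 7 = 418.5143
Sum of squared deviations: (−5.6143)² + (−22.2143)² + (+9.4857)² + (+8.8857)² + (−4.2143)² + (+3.5857)² + (+10.0857)² = 826.2686
Variance = 826.2686 / 7 = 118.0384
SE* = √118.0384

SE* = 10.865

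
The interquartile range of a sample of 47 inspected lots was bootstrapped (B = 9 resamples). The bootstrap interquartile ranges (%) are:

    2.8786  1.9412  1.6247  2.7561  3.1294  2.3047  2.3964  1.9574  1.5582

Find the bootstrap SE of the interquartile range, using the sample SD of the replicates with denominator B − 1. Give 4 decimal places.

SE* = 0.5579

Bootstrap SE is the standard deviation of the 9 replicate interquartile ranges.
Mean of replicates: (2.8786 + 1.9412 + 1.6247 + 2.7561 + 3.1294 + 2.3047 + 2.3964 + 1.9574 + 1.5582) / 9 = 20.54670 / 9 = 2.28297
Sum of squared deviations: (+0.59563)² + (−0.34177)² + (−0.65827)² + (+0.47313)² + (+0.84643)² + (+0.02173)² + (+0.11343)² + (−0.32557)² + (−0.72477)² = 2.48982
Variance = 2.48982 / 8 = 0.31123
SE* = √0.31123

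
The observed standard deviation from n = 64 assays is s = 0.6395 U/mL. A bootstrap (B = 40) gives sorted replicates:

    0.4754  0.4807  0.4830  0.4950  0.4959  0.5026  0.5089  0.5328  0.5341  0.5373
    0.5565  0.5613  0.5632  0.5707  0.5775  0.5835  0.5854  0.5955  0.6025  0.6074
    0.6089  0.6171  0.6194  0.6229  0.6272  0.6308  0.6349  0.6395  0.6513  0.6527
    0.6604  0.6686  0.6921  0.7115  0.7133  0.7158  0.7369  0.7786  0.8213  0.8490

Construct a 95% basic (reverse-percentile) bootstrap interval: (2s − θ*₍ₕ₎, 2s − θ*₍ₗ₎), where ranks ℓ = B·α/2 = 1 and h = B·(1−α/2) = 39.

Percentile endpoints at ranks 1 and 39: θ*₍1₎ = 0.4754, θ*₍39₎ = 0.8213.
Basic interval reflects these around s:
  lower = 2 × 0.6395 − 0.8213 = 0.4577
  upper = 2 × 0.6395 − 0.4754 = 0.8036

(0.4577, 0.8036)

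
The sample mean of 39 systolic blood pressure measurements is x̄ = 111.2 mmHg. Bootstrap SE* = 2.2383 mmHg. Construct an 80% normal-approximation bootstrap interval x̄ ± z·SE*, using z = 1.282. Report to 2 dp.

(108.33, 114.07)

Margin = 1.282 × 2.2383 = 2.870
Interval: 111.2 ± 2.870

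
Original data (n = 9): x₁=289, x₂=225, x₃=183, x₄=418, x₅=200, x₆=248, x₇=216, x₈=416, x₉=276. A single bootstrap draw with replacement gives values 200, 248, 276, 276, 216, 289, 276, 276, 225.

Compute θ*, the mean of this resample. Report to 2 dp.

Mean = (200 + 248 + 276 + 276 + 216 + 289 + 276 + 276 + 225) / 9 = 2282.0 / 9 = 253.56

θ* = 253.56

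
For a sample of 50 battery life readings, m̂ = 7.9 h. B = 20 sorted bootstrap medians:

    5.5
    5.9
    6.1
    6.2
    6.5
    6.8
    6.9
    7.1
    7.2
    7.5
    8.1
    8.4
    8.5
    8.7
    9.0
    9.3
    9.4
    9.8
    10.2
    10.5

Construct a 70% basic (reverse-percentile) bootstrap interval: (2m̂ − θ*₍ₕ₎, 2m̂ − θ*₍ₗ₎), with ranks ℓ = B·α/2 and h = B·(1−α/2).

(6.4, 9.7)

Percentile endpoints at ranks 3 and 17: θ*₍3₎ = 6.1, θ*₍17₎ = 9.4.
Basic interval reflects these around m̂:
  lower = 2 × 7.9 − 9.4 = 6.4
  upper = 2 × 7.9 − 6.1 = 9.7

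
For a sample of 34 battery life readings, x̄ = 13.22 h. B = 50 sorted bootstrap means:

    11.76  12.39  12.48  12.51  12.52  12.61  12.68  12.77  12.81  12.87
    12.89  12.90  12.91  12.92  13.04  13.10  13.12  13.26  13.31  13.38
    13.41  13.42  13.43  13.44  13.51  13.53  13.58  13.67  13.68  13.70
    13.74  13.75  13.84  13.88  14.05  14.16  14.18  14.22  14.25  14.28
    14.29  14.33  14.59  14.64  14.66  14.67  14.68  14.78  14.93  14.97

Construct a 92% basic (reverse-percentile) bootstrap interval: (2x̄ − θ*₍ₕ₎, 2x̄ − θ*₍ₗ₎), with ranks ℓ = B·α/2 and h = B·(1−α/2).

Percentile endpoints at ranks 2 and 48: θ*₍2₎ = 12.39, θ*₍48₎ = 14.78.
Basic interval reflects these around x̄:
  lower = 2 × 13.22 − 14.78 = 11.66
  upper = 2 × 13.22 − 12.39 = 14.05

(11.66, 14.05)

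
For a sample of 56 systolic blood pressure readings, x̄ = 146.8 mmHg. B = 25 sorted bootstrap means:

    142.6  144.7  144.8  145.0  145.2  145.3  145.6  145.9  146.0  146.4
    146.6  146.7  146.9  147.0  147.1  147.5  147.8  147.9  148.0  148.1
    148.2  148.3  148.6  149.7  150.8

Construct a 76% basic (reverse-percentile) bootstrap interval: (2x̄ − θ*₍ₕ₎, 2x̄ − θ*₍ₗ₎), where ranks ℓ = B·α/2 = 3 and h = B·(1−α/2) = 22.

Percentile endpoints at ranks 3 and 22: θ*₍3₎ = 144.8, θ*₍22₎ = 148.3.
Basic interval reflects these around x̄:
  lower = 2 × 146.8 − 148.3 = 145.3
  upper = 2 × 146.8 − 144.8 = 148.8

(145.3, 148.8)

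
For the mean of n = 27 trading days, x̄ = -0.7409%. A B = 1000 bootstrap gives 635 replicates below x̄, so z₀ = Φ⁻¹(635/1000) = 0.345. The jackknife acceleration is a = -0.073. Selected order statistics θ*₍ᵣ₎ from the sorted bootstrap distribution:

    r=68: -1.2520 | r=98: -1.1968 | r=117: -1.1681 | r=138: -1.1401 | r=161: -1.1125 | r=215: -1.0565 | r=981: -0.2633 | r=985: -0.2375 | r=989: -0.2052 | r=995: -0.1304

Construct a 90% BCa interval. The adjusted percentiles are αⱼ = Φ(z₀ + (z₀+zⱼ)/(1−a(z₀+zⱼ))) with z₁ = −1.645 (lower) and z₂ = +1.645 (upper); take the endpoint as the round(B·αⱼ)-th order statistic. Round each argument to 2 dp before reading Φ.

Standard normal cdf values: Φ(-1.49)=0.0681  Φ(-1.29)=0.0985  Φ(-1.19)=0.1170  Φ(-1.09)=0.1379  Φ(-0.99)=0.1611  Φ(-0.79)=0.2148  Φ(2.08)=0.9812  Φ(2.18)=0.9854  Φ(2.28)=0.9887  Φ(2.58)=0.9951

(-1.1401, -0.2633)

Lower: z₀ + z₁ = 0.345 + (-1.645) = -1.300; 1 − a(z₀+z₁) = 1 − (-0.073)(-1.300) = 0.9051; argument = 0.345 + (-1.300)/0.9051 = -1.0913 → -1.09.
α₁ = Φ(-1.09) = 0.1379; rank = round(1000 × 0.1379) = 138; θ*₍138₎ = -1.1401.
Upper: z₀ + z₂ = 1.990; 1 − a(z₀+z₂) = 1.1453; argument = 2.0826 → 2.08; α₂ = 0.9812; rank = 981; θ*₍981₎ = -0.2633.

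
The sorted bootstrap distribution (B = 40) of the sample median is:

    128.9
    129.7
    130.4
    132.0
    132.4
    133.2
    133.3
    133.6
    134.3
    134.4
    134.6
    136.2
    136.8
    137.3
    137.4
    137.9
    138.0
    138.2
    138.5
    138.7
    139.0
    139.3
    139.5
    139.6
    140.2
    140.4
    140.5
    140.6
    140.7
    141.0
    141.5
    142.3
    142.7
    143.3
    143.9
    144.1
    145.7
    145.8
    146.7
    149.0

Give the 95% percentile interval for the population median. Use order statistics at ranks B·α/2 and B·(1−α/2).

(128.9, 146.7)

α = 0.05; lower rank = 40 × 0.025 = 1; upper rank = 40 × 0.975 = 39.
The 1st smallest replicate is 128.9; the 39th is 146.7.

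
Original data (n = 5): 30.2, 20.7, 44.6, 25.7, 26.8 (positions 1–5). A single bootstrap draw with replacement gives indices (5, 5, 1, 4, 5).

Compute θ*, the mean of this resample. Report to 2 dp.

Resample values: 26.8, 26.8, 30.2, 25.7, 26.8.
Mean = (26.8 + 26.8 + 30.2 + 25.7 + 26.8) / 5 = 136.30 / 5 = 27.26

θ* = 27.26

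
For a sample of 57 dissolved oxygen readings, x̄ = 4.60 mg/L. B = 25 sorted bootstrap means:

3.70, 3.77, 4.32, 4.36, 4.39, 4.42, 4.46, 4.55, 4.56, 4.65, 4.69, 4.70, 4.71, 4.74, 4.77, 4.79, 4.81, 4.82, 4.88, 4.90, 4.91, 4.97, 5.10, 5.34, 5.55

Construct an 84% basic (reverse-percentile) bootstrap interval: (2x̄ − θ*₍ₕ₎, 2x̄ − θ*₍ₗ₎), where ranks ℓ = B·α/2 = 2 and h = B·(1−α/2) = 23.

Percentile endpoints at ranks 2 and 23: θ*₍2₎ = 3.77, θ*₍23₎ = 5.10.
Basic interval reflects these around x̄:
  lower = 2 × 4.60 − 5.10 = 4.10
  upper = 2 × 4.60 − 3.77 = 5.43

(4.10, 5.43)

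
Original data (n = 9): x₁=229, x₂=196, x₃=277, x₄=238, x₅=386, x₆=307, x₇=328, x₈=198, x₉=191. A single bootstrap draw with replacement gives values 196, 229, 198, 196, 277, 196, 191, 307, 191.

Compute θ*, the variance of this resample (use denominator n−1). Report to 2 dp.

θ* = 1849.11

Mean = 220.1111; sum of squared deviations = 14792.8889
s² = 14792.8889 / 8 = 1849.1111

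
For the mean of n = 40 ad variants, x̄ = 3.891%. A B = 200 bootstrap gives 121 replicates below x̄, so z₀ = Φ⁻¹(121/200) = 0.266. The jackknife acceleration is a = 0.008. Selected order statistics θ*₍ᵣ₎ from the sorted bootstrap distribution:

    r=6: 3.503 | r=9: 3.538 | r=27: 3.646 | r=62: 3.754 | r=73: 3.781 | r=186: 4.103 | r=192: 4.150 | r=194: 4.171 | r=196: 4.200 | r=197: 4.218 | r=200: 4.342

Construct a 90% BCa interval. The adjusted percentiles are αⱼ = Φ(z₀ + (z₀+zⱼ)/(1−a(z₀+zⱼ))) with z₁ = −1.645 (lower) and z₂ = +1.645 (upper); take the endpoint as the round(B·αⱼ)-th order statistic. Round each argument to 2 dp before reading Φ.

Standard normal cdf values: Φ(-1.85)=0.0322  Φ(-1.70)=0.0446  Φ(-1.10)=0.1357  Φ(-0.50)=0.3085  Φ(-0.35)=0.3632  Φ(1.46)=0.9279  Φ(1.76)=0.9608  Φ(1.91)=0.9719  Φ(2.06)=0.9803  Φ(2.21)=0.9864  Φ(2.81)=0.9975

Lower: z₀ + z₁ = 0.266 + (-1.645) = -1.379; 1 − a(z₀+z₁) = 1 − (0.008)(-1.379) = 1.0110; argument = 0.266 + (-1.379)/1.0110 = -1.0980 → -1.10.
α₁ = Φ(-1.10) = 0.1357; rank = round(200 × 0.1357) = 27; θ*₍27₎ = 3.646.
Upper: z₀ + z₂ = 1.911; 1 − a(z₀+z₂) = 0.9847; argument = 2.2067 → 2.21; α₂ = 0.9864; rank = 197; θ*₍197₎ = 4.218.

(3.646, 4.218)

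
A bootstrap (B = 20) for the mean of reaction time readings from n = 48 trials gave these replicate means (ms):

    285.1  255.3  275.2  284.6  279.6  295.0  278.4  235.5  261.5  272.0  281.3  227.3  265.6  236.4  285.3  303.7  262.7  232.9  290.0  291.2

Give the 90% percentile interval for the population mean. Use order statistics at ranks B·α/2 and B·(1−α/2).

(227.3, 295.0)

Sorted replicates: 227.3, 232.9, 235.5, 236.4, 255.3, 261.5, 262.7, 265.6, 272.0, 275.2, 278.4, 279.6, 281.3, 284.6, 285.1, 285.3, 290.0, 291.2, 295.0, 303.7
α = 0.10; lower rank = 20 × 0.050 = 1; upper rank = 20 × 0.950 = 19.
The 1st smallest replicate is 227.3; the 19th is 295.0.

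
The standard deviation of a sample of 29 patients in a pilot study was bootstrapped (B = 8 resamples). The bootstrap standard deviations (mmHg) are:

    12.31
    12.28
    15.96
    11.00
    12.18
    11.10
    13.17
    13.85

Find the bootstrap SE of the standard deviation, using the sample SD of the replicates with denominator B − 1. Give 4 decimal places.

Bootstrap SE is the standard deviation of the 8 replicate standard deviations.
Mean of replicates: (12.31 + 12.28 + 15.96 + 11.00 + 12.18 + 11.10 + 13.17 + 13.85) / 8 = 101.85000 / 8 = 12.73125
Sum of squared deviations: (−0.42125)² + (−0.45125)² + (+3.22875)² + (−1.73125)² + (−0.55125)² + (−1.63125)² + (+0.43875)² + (+1.11875)² = 18.21209
Variance = 18.21209 / 7 = 2.60173
SE* = √2.60173

SE* = 1.6130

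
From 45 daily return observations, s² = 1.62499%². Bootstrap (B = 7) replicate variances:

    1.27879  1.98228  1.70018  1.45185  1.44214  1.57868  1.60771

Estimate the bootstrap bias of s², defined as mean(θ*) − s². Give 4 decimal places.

mean(θ*) = (1.27879 + 1.98228 + 1.70018 + 1.45185 + 1.44214 + 1.57868 + 1.60771) / 7 = 1.57738
bias = 1.57738 − 1.62499

bias = −0.0476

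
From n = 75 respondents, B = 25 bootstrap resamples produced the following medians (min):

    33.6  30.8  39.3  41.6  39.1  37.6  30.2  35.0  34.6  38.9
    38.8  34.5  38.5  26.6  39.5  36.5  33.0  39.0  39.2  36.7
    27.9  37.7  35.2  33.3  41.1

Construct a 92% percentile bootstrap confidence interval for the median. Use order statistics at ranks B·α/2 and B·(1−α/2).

Sorted replicates: 26.6, 27.9, 30.2, 30.8, 33.0, 33.3, 33.6, 34.5, 34.6, 35.0, 35.2, 36.5, 36.7, 37.6, 37.7, 38.5, 38.8, 38.9, 39.0, 39.1, 39.2, 39.3, 39.5, 41.1, 41.6
α = 0.08; lower rank = 25 × 0.040 = 1; upper rank = 25 × 0.960 = 24.
The 1st smallest replicate is 26.6; the 24th is 41.1.

(26.6, 41.1)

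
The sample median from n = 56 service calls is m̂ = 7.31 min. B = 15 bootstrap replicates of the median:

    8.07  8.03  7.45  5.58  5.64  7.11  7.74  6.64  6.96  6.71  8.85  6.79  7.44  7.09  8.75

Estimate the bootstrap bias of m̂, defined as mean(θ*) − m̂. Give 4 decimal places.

bias = −0.0533

mean(θ*) = (8.07 + 8.03 + 7.45 + 5.58 + 5.64 + 7.11 + 7.74 + 6.64 + 6.96 + 6.71 + 8.85 + 6.79 + 7.44 + 7.09 + 8.75) / 15 = 7.25667
bias = 7.25667 − 7.31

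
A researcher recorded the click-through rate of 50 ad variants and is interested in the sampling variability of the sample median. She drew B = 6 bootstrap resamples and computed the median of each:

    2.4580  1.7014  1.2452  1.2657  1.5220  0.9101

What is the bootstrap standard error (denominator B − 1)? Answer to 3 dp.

Bootstrap SE is the standard deviation of the 6 replicate medians.
Mean of replicates: (2.4580 + 1.7014 + 1.2452 + 1.2657 + 1.5220 + 0.9101) / 6 = 9.10240 / 6 = 1.51707
Sum of squared deviations: (+0.94093)² + (+0.18433)² + (−0.27187)² + (−0.25137)² + (+0.00493)² + (−0.60697)² = 1.42486
Variance = 1.42486 / 5 = 0.28497
SE* = √0.28497

SE* = 0.534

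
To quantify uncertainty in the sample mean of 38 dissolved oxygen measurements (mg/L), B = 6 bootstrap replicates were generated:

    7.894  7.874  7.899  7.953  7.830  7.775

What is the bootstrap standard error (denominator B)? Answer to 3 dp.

SE* = 0.056

Bootstrap SE is the standard deviation of the 6 replicate means.
Mean of replicates: (7.894 + 7.874 + 7.899 + 7.953 + 7.830 + 7.775) / 6 = 47.22500 / 6 = 7.87083
Sum of squared deviations: (+0.02317)² + (+0.00317)² + (+0.02817)² + (+0.08217)² + (−0.04083)² + (−0.09583)² = 0.01894
Variance = 0.01894 / 6 = 0.00316
SE* = √0.00316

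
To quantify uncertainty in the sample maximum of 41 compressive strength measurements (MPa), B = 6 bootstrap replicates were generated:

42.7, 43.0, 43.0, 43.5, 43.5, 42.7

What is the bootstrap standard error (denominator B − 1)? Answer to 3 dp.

SE* = 0.361

Bootstrap SE is the standard deviation of the 6 replicate maximums.
Mean of replicates: (42.7 + 43.0 + 43.0 + 43.5 + 43.5 + 42.7) / 6 = 258.40000 / 6 = 43.06667
Sum of squared deviations: (−0.36667)² + (−0.06667)² + (−0.06667)² + (+0.43333)² + (+0.43333)² + (−0.36667)² = 0.65333
Variance = 0.65333 / 5 = 0.13067
SE* = √0.13067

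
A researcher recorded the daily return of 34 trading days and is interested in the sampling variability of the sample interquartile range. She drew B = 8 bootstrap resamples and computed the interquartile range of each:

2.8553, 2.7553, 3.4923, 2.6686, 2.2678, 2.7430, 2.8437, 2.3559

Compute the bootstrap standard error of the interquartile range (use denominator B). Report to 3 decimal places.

Bootstrap SE is the standard deviation of the 8 replicate interquartile ranges.
Mean of replicates: (2.8553 + 2.7553 + 3.4923 + 2.6686 + 2.2678 + 2.7430 + 2.8437 + 2.3559) / 8 = 21.98190 / 8 = 2.74774
Sum of squared deviations: (+0.10756)² + (+0.00756)² + (+0.74456)² + (−0.07914)² + (−0.47994)² + (−0.00474)² + (+0.09596)² + (−0.39184)² = 0.96537
Variance = 0.96537 / 8 = 0.12067
SE* = √0.12067

SE* = 0.347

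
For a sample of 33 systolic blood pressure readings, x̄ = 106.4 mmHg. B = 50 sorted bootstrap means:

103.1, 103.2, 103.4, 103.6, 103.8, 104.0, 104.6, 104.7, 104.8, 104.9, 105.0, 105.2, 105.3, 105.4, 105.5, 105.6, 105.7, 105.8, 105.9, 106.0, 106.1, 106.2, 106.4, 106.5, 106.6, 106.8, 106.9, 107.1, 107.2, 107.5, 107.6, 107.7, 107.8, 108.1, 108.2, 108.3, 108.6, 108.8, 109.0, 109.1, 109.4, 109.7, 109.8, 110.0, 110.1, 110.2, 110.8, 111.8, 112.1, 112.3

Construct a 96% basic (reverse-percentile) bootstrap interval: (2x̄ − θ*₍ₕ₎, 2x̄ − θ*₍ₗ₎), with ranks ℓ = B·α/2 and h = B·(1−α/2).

Percentile endpoints at ranks 1 and 49: θ*₍1₎ = 103.1, θ*₍49₎ = 112.1.
Basic interval reflects these around x̄:
  lower = 2 × 106.4 − 112.1 = 100.7
  upper = 2 × 106.4 − 103.1 = 109.7

(100.7, 109.7)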